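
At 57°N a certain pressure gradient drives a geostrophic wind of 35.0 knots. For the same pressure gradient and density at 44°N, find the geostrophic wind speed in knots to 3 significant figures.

42.3 knots

With the same pressure gradient and density, V_g ∝ 1/f ∝ 1/sin φ.
V₂ = V₁ · sin φ₁ / sin φ₂ = 35.0 × sin 57° / sin 44°
V₂ = 35.0 × 0.8387/0.6947 = 42.3 knots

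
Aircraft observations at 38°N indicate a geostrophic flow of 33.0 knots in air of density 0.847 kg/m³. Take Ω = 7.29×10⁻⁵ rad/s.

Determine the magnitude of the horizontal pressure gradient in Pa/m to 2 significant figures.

1.3×10⁻³ Pa/m

Coriolis parameter at 38°N:
f = 2Ω sin φ = 2 × 7.29×10⁻⁵ × sin 38° = 8.98×10⁻⁵ s⁻¹
Wind speed in SI: 33.0 knots = 17.0 m/s
Geostrophic balance rearranged: |∂P/∂n| = f ρ V_g
|∂P/∂n| = 8.98×10⁻⁵ × 0.847 × 17.0 = 1.29×10⁻³ Pa/m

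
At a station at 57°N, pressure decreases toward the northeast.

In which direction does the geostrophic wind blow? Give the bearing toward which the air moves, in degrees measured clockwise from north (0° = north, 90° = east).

135°

The pressure-gradient force points toward the northeast (bearing 045°).
Geostrophic balance: in the Northern Hemisphere the Coriolis force deflects motion to the right, so the geostrophic wind blows 90° to the right of the pressure-gradient force (low pressure on the left).
Rotating 045° by 90° clockwise gives 135° — the wind blows toward the southeast.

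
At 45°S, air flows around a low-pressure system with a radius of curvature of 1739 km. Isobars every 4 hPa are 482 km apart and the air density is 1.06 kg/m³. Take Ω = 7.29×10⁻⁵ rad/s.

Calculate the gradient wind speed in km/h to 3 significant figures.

26.3 km/h

Coriolis parameter at 45°S:
f = 2Ω sin φ = 2 × 7.29×10⁻⁵ × sin 45° = 1.03×10⁻⁴ s⁻¹
Pressure gradient: |∂P/∂n| = 400 Pa / 482000 m = 8.30×10⁻⁴ Pa/m
Geostrophic speed: V_g = |∂P/∂n|/(fρ) = 8.30×10⁻⁴/(1.03×10⁻⁴ × 1.06) = 7.59 m/s
Around a low, centrifugal force acts outward with Coriolis, so pressure-gradient force balances both:
(1/ρ)|∂P/∂n| = fV + V²/R  →  V² + fR·V − fR·V_g = 0
With fR = 1.03×10⁻⁴ × 1739×10³ m = 179 m/s:
V = [−fR + √((fR)² + 4 fR V_g)]/2 = [−179 + √(179² + 4×179×7.59)]/2 = 7.3 m/s
Subgeostrophic (V < V_g = 7.59 m/s), as expected around a low.
Converting: 7.3 m/s × 3.6 = 26.3 km/h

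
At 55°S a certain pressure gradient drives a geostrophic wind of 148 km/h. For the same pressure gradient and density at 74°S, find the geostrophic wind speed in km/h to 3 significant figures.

126 km/h

With the same pressure gradient and density, V_g ∝ 1/f ∝ 1/sin φ.
V₂ = V₁ · sin φ₁ / sin φ₂ = 148 × sin 55° / sin 74°
V₂ = 148 × 0.8192/0.9613 = 126 km/h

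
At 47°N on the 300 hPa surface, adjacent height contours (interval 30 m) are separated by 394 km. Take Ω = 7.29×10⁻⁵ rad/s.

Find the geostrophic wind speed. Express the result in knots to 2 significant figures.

14 knots

Coriolis parameter at 47°N:
f = 2Ω sin φ = 2 × 7.29×10⁻⁵ × sin 47° = 1.07×10⁻⁴ s⁻¹
Height gradient: |∂Z/∂n| = 30 m / 394000 m = 7.61×10⁻⁵
On a pressure surface, geostrophic balance gives V_g = (g/f)|∂Z/∂n|:
V_g = 9.81 × 7.61×10⁻⁵ / 1.07×10⁻⁴ = 7.01 m/s
Converting: 7.01 m/s × 1.944 = 14 knots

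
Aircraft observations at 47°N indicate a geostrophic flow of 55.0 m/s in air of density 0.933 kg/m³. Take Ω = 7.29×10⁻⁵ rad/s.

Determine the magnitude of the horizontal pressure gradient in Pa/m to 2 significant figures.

5.5×10⁻³ Pa/m

Coriolis parameter at 47°N:
f = 2Ω sin φ = 2 × 7.29×10⁻⁵ × sin 47° = 1.07×10⁻⁴ s⁻¹
Geostrophic balance rearranged: |∂P/∂n| = f ρ V_g
|∂P/∂n| = 1.07×10⁻⁴ × 0.933 × 55.0 = 5.47×10⁻³ Pa/m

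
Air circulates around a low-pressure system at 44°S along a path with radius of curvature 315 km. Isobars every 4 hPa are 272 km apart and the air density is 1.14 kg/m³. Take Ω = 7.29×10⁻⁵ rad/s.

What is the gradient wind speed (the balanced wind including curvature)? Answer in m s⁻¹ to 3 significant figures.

9.75 m s⁻¹

Coriolis parameter at 44°S:
f = 2Ω sin φ = 2 × 7.29×10⁻⁵ × sin 44° = 1.01×10⁻⁴ s⁻¹
Pressure gradient: |∂P/∂n| = 400 Pa / 272000 m = 1.47×10⁻³ Pa/m
Geostrophic speed: V_g = |∂P/∂n|/(fρ) = 1.47×10⁻³/(1.01×10⁻⁴ × 1.14) = 12.7 m/s
Around a low, centrifugal force acts outward with Coriolis, so pressure-gradient force balances both:
(1/ρ)|∂P/∂n| = fV + V²/R  →  V² + fR·V − fR·V_g = 0
With fR = 1.01×10⁻⁴ × 315×10³ m = 31.9 m/s:
V = [−fR + √((fR)² + 4 fR V_g)]/2 = [−31.9 + √(31.9² + 4×31.9×12.7)]/2 = 9.75 m/s
Subgeostrophic (V < V_g = 12.7 m/s), as expected around a low.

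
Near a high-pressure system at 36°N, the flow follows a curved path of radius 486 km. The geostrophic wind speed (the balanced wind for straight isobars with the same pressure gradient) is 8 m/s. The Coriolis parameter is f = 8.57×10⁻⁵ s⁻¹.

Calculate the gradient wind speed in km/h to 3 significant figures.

Around a high, pressure-gradient force acts outward with centrifugal, so Coriolis balances both:
fV = (1/ρ)|∂P/∂n| + V²/R  →  V² − fR·V + fR·V_g = 0
With fR = 8.57×10⁻⁵ × 486×10³ m = 41.7 m/s:
V = [fR − √((fR)² − 4 fR V_g)]/2 = [41.7 − √(41.7² − 4×41.7×8)]/2 = 10.8 m/s
Supergeostrophic (V > V_g = 8 m/s), as expected around a high.
Converting: 10.8 m/s × 3.6 = 38.9 km/h

38.9 km/h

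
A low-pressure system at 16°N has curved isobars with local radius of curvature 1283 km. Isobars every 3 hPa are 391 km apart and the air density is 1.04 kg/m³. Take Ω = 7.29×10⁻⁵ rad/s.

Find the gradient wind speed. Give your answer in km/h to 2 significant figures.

52 km/h

Coriolis parameter at 16°N:
f = 2Ω sin φ = 2 × 7.29×10⁻⁵ × sin 16° = 4.02×10⁻⁵ s⁻¹
Pressure gradient: |∂P/∂n| = 300 Pa / 391000 m = 7.67×10⁻⁴ Pa/m
Geostrophic speed: V_g = |∂P/∂n|/(fρ) = 7.67×10⁻⁴/(4.02×10⁻⁵ × 1.04) = 18.4 m/s
Around a low, centrifugal force acts outward with Coriolis, so pressure-gradient force balances both:
(1/ρ)|∂P/∂n| = fV + V²/R  →  V² + fR·V − fR·V_g = 0
With fR = 4.02×10⁻⁵ × 1283×10³ m = 51.6 m/s:
V = [−fR + √((fR)² + 4 fR V_g)]/2 = [−51.6 + √(51.6² + 4×51.6×18.4)]/2 = 14.4 m/s
Subgeostrophic (V < V_g = 18.4 m/s), as expected around a low.
Converting: 14.4 m/s × 3.6 = 52 km/h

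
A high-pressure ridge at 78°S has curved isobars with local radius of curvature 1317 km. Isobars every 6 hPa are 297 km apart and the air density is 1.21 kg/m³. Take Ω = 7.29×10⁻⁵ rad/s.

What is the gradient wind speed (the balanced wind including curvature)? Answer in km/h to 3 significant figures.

Coriolis parameter at 78°S:
f = 2Ω sin φ = 2 × 7.29×10⁻⁵ × sin 78° = 1.43×10⁻⁴ s⁻¹
Pressure gradient: |∂P/∂n| = 600 Pa / 297000 m = 2.02×10⁻³ Pa/m
Geostrophic speed: V_g = |∂P/∂n|/(fρ) = 2.02×10⁻³/(1.43×10⁻⁴ × 1.21) = 11.7 m/s
Around a high, pressure-gradient force acts outward with centrifugal, so Coriolis balances both:
fV = (1/ρ)|∂P/∂n| + V²/R  →  V² − fR·V + fR·V_g = 0
With fR = 1.43×10⁻⁴ × 1317×10³ m = 188 m/s:
V = [fR − √((fR)² − 4 fR V_g)]/2 = [188 − √(188² − 4×188×11.7)]/2 = 12.5 m/s
Supergeostrophic (V > V_g = 11.7 m/s), as expected around a high.
Converting: 12.5 m/s × 3.6 = 45.2 km/h

45.2 km/h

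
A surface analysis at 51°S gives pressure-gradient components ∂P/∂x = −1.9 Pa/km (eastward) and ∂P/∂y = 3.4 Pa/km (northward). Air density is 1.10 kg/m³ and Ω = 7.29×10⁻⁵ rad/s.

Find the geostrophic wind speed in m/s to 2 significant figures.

Coriolis parameter at 51°S:
f = 2Ω sin φ = 2 × 7.29×10⁻⁵ × sin 51° = 1.13×10⁻⁴ s⁻¹
In the Southern Hemisphere f is negative: f = −1.13×10⁻⁴ s⁻¹.
Component geostrophic relations (x east, y north):
u_g = −(1/(fρ)) ∂P/∂y,  v_g = (1/(fρ)) ∂P/∂x
u_g = −(3.4×10⁻³)/(−1.13×10⁻⁴ × 1.10) = 27.3 m/s;  v_g = (−1.9×10⁻³)/(−1.13×10⁻⁴ × 1.10) = 15.2 m/s
|V_g| = √(u_g² + v_g²) = 31.2 m/s

31 m/s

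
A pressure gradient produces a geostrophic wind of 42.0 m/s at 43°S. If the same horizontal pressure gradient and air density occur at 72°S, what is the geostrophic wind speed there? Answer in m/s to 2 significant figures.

30 m/s

With the same pressure gradient and density, V_g ∝ 1/f ∝ 1/sin φ.
V₂ = V₁ · sin φ₁ / sin φ₂ = 42.0 × sin 43° / sin 72°
V₂ = 42.0 × 0.6820/0.9511 = 30 m/s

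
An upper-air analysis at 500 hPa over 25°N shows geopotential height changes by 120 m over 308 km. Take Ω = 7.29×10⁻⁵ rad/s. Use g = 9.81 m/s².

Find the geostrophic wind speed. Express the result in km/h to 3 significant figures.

223 km/h

Coriolis parameter at 25°N:
f = 2Ω sin φ = 2 × 7.29×10⁻⁵ × sin 25° = 6.16×10⁻⁵ s⁻¹
Height gradient: |∂Z/∂n| = 120 m / 308000 m = 3.90×10⁻⁴
On a pressure surface, geostrophic balance gives V_g = (g/f)|∂Z/∂n|:
V_g = 9.81 × 3.90×10⁻⁴ / 6.16×10⁻⁵ = 62.0 m/s
Converting: 62.0 m/s × 3.6 = 223 km/h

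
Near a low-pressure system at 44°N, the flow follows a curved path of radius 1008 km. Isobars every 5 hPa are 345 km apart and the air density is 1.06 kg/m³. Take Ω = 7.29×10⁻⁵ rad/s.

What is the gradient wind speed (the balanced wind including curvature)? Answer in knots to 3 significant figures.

Coriolis parameter at 44°N:
f = 2Ω sin φ = 2 × 7.29×10⁻⁵ × sin 44° = 1.01×10⁻⁴ s⁻¹
Pressure gradient: |∂P/∂n| = 500 Pa / 345000 m = 1.45×10⁻³ Pa/m
Geostrophic speed: V_g = |∂P/∂n|/(fρ) = 1.45×10⁻³/(1.01×10⁻⁴ × 1.06) = 13.5 m/s
Around a low, centrifugal force acts outward with Coriolis, so pressure-gradient force balances both:
(1/ρ)|∂P/∂n| = fV + V²/R  →  V² + fR·V − fR·V_g = 0
With fR = 1.01×10⁻⁴ × 1008×10³ m = 102 m/s:
V = [−fR + √((fR)² + 4 fR V_g)]/2 = [−102 + √(102² + 4×102×13.5)]/2 = 12.1 m/s
Subgeostrophic (V < V_g = 13.5 m/s), as expected around a low.
Converting: 12.1 m/s × 1.944 = 23.5 knots

23.5 knots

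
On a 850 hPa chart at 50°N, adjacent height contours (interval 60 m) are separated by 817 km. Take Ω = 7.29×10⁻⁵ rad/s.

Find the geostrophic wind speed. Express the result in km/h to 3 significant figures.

Coriolis parameter at 50°N:
f = 2Ω sin φ = 2 × 7.29×10⁻⁵ × sin 50° = 1.12×10⁻⁴ s⁻¹
Height gradient: |∂Z/∂n| = 60 m / 817000 m = 7.34×10⁻⁵
On a pressure surface, geostrophic balance gives V_g = (g/f)|∂Z/∂n|:
V_g = 9.81 × 7.34×10⁻⁵ / 1.12×10⁻⁴ = 6.45 m/s
Converting: 6.45 m/s × 3.6 = 23.2 km/h

23.2 km/h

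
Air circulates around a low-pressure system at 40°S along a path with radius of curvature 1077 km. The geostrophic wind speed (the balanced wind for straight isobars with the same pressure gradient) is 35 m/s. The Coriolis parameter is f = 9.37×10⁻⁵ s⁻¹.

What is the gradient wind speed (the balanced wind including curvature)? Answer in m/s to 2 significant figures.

Around a low, centrifugal force acts outward with Coriolis, so pressure-gradient force balances both:
(1/ρ)|∂P/∂n| = fV + V²/R  →  V² + fR·V − fR·V_g = 0
With fR = 9.37×10⁻⁵ × 1077×10³ m = 101 m/s:
V = [−fR + √((fR)² + 4 fR V_g)]/2 = [−101 + √(101² + 4×101×35)]/2 = 27.5 m/s
Subgeostrophic (V < V_g = 35 m/s), as expected around a low.

28 m/s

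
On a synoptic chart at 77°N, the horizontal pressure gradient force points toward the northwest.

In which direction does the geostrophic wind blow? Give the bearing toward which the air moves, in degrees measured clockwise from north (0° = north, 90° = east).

The pressure-gradient force points toward the northwest (bearing 315°).
Geostrophic balance: in the Northern Hemisphere the Coriolis force deflects motion to the right, so the geostrophic wind blows 90° to the right of the pressure-gradient force (low pressure on the left).
Rotating 315° by 90° clockwise gives 045° — the wind blows toward the northeast.

045°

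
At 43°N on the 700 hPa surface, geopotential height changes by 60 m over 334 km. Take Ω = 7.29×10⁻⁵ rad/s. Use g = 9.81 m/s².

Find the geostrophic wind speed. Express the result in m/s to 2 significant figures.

Coriolis parameter at 43°N:
f = 2Ω sin φ = 2 × 7.29×10⁻⁵ × sin 43° = 9.94×10⁻⁵ s⁻¹
Height gradient: |∂Z/∂n| = 60 m / 334000 m = 1.80×10⁻⁴
On a pressure surface, geostrophic balance gives V_g = (g/f)|∂Z/∂n|:
V_g = 9.81 × 1.80×10⁻⁴ / 9.94×10⁻⁵ = 17.7 m/s

18 m/s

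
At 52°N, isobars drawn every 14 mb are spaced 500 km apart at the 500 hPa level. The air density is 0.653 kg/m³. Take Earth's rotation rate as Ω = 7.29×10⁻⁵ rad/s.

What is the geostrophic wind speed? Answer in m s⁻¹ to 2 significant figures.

37 m s⁻¹

Coriolis parameter at 52°N:
f = 2Ω sin φ = 2 × 7.29×10⁻⁵ × sin 52° = 1.15×10⁻⁴ s⁻¹
Pressure gradient: |∂P/∂n| = 1400 Pa / 500000 m = 2.80×10⁻³ Pa/m
Geostrophic balance (pressure-gradient force = Coriolis force):
V_g = (1/(fρ)) |∂P/∂n| = 2.80×10⁻³ / (1.15×10⁻⁴ × 0.653) = 37.3 m/s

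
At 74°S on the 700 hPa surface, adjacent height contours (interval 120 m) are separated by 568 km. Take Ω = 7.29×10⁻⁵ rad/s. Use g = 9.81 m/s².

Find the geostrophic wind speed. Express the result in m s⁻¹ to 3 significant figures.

14.8 m s⁻¹

Coriolis parameter at 74°S:
f = 2Ω sin φ = 2 × 7.29×10⁻⁵ × sin 74° = 1.40×10⁻⁴ s⁻¹
Height gradient: |∂Z/∂n| = 120 m / 568000 m = 2.11×10⁻⁴
On a pressure surface, geostrophic balance gives V_g = (g/f)|∂Z/∂n|:
V_g = 9.81 × 2.11×10⁻⁴ / 1.40×10⁻⁴ = 14.8 m/s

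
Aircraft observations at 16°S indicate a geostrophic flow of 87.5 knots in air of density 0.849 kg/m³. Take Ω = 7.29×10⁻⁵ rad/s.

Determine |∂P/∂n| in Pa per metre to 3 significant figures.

1.54×10⁻³ Pa/m

Coriolis parameter at 16°S:
f = 2Ω sin φ = 2 × 7.29×10⁻⁵ × sin 16° = 4.02×10⁻⁵ s⁻¹
Wind speed in SI: 87.5 knots = 45.0 m/s
Geostrophic balance rearranged: |∂P/∂n| = f ρ V_g
|∂P/∂n| = 4.02×10⁻⁵ × 0.849 × 45.0 = 1.54×10⁻³ Pa/m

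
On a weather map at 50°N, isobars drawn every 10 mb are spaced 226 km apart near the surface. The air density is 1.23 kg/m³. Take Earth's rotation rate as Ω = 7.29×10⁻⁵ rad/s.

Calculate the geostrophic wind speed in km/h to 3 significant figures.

Coriolis parameter at 50°N:
f = 2Ω sin φ = 2 × 7.29×10⁻⁵ × sin 50° = 1.12×10⁻⁴ s⁻¹
Pressure gradient: |∂P/∂n| = 1000 Pa / 226000 m = 4.42×10⁻³ Pa/m
Geostrophic balance (pressure-gradient force = Coriolis force):
V_g = (1/(fρ)) |∂P/∂n| = 4.42×10⁻³ / (1.12×10⁻⁴ × 1.23) = 32.2 m/s
Converting: 32.2 m/s × 3.6 = 116 km/h

116 km/h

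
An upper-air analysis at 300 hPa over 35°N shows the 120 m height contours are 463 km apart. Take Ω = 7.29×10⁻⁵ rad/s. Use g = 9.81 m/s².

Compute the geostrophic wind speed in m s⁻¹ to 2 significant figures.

30 m s⁻¹

Coriolis parameter at 35°N:
f = 2Ω sin φ = 2 × 7.29×10⁻⁵ × sin 35° = 8.36×10⁻⁵ s⁻¹
Height gradient: |∂Z/∂n| = 120 m / 463000 m = 2.59×10⁻⁴
On a pressure surface, geostrophic balance gives V_g = (g/f)|∂Z/∂n|:
V_g = 9.81 × 2.59×10⁻⁴ / 8.36×10⁻⁵ = 30.4 m/s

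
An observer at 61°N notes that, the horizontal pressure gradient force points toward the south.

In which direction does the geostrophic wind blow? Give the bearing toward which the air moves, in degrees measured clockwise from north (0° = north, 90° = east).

270°

The pressure-gradient force points toward the south (bearing 180°).
Geostrophic balance: in the Northern Hemisphere the Coriolis force deflects motion to the right, so the geostrophic wind blows 90° to the right of the pressure-gradient force (low pressure on the left).
Rotating 180° by 90° clockwise gives 270° — the wind blows toward the west.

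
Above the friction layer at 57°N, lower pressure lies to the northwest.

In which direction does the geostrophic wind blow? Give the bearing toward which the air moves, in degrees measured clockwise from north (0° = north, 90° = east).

045°

The pressure-gradient force points toward the northwest (bearing 315°).
Geostrophic balance: in the Northern Hemisphere the Coriolis force deflects motion to the right, so the geostrophic wind blows 90° to the right of the pressure-gradient force (low pressure on the left).
Rotating 315° by 90° clockwise gives 045° — the wind blows toward the northeast.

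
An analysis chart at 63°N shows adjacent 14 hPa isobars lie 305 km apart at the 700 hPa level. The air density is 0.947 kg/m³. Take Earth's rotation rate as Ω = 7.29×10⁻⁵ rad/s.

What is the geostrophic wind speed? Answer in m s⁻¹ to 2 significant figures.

Coriolis parameter at 63°N:
f = 2Ω sin φ = 2 × 7.29×10⁻⁵ × sin 63° = 1.30×10⁻⁴ s⁻¹
Pressure gradient: |∂P/∂n| = 1400 Pa / 305000 m = 4.59×10⁻³ Pa/m
Geostrophic balance (pressure-gradient force = Coriolis force):
V_g = (1/(fρ)) |∂P/∂n| = 4.59×10⁻³ / (1.30×10⁻⁴ × 0.947) = 37.3 m/s

37 m s⁻¹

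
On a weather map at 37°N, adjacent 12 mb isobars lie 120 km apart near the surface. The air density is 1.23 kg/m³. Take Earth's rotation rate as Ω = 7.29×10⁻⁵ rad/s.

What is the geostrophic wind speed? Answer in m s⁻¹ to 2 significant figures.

93 m s⁻¹

Coriolis parameter at 37°N:
f = 2Ω sin φ = 2 × 7.29×10⁻⁵ × sin 37° = 8.77×10⁻⁵ s⁻¹
Pressure gradient: |∂P/∂n| = 1200 Pa / 120000 m = 1.00×10⁻² Pa/m
Geostrophic balance (pressure-gradient force = Coriolis force):
V_g = (1/(fρ)) |∂P/∂n| = 1.00×10⁻² / (8.77×10⁻⁵ × 1.23) = 92.7 m/s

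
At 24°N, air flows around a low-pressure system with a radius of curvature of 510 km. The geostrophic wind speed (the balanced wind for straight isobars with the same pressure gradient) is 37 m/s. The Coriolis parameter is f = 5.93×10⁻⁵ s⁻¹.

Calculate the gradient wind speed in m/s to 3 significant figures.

Around a low, centrifugal force acts outward with Coriolis, so pressure-gradient force balances both:
(1/ρ)|∂P/∂n| = fV + V²/R  →  V² + fR·V − fR·V_g = 0
With fR = 5.93×10⁻⁵ × 510×10³ m = 30.2 m/s:
V = [−fR + √((fR)² + 4 fR V_g)]/2 = [−30.2 + √(30.2² + 4×30.2×37)]/2 = 21.6 m/s
Subgeostrophic (V < V_g = 37 m/s), as expected around a low.

21.6 m/s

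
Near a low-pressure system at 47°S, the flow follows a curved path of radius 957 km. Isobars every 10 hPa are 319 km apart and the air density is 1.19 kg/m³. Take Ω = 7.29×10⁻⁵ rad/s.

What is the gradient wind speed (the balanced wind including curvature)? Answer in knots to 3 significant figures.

40.0 knots

Coriolis parameter at 47°S:
f = 2Ω sin φ = 2 × 7.29×10⁻⁵ × sin 47° = 1.07×10⁻⁴ s⁻¹
Pressure gradient: |∂P/∂n| = 1000 Pa / 319000 m = 3.13×10⁻³ Pa/m
Geostrophic speed: V_g = |∂P/∂n|/(fρ) = 3.13×10⁻³/(1.07×10⁻⁴ × 1.19) = 24.7 m/s
Around a low, centrifugal force acts outward with Coriolis, so pressure-gradient force balances both:
(1/ρ)|∂P/∂n| = fV + V²/R  →  V² + fR·V − fR·V_g = 0
With fR = 1.07×10⁻⁴ × 957×10³ m = 102 m/s:
V = [−fR + √((fR)² + 4 fR V_g)]/2 = [−102 + √(102² + 4×102×24.7)]/2 = 20.6 m/s
Subgeostrophic (V < V_g = 24.7 m/s), as expected around a low.
Converting: 20.6 m/s × 1.944 = 40.0 knots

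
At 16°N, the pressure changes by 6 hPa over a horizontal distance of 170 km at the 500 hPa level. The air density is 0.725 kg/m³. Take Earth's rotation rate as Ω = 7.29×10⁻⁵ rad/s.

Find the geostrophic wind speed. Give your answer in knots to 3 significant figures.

Coriolis parameter at 16°N:
f = 2Ω sin φ = 2 × 7.29×10⁻⁵ × sin 16° = 4.02×10⁻⁵ s⁻¹
Pressure gradient: |∂P/∂n| = 600 Pa / 170000 m = 3.53×10⁻³ Pa/m
Geostrophic balance (pressure-gradient force = Coriolis force):
V_g = (1/(fρ)) |∂P/∂n| = 3.53×10⁻³ / (4.02×10⁻⁵ × 0.725) = 121 m/s
Converting: 121 m/s × 1.944 = 235 knots

235 knots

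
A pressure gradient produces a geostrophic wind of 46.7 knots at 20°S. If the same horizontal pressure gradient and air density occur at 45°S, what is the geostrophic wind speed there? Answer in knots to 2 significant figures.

23 knots

With the same pressure gradient and density, V_g ∝ 1/f ∝ 1/sin φ.
V₂ = V₁ · sin φ₁ / sin φ₂ = 46.7 × sin 20° / sin 45°
V₂ = 46.7 × 0.3420/0.7071 = 23 knots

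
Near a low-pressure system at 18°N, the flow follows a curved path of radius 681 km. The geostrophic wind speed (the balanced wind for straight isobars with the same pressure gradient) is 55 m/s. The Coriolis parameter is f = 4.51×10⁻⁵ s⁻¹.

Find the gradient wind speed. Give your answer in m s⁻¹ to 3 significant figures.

28.5 m s⁻¹

Around a low, centrifugal force acts outward with Coriolis, so pressure-gradient force balances both:
(1/ρ)|∂P/∂n| = fV + V²/R  →  V² + fR·V − fR·V_g = 0
With fR = 4.51×10⁻⁵ × 681×10³ m = 30.7 m/s:
V = [−fR + √((fR)² + 4 fR V_g)]/2 = [−30.7 + √(30.7² + 4×30.7×55)]/2 = 28.5 m/s
Subgeostrophic (V < V_g = 55 m/s), as expected around a low.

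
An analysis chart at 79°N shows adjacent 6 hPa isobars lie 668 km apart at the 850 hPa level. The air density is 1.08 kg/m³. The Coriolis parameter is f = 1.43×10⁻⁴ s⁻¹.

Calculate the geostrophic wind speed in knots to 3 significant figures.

Pressure gradient: |∂P/∂n| = 600 Pa / 668000 m = 8.98×10⁻⁴ Pa/m
Geostrophic balance (pressure-gradient force = Coriolis force):
V_g = (1/(fρ)) |∂P/∂n| = 8.98×10⁻⁴ / (1.43×10⁻⁴ × 1.08) = 5.82 m/s
Converting: 5.82 m/s × 1.944 = 11.3 knots

11.3 knots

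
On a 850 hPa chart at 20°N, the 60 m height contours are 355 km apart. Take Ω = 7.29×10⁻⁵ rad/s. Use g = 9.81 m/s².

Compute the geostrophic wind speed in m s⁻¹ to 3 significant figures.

Coriolis parameter at 20°N:
f = 2Ω sin φ = 2 × 7.29×10⁻⁵ × sin 20° = 4.99×10⁻⁵ s⁻¹
Height gradient: |∂Z/∂n| = 60 m / 355000 m = 1.69×10⁻⁴
On a pressure surface, geostrophic balance gives V_g = (g/f)|∂Z/∂n|:
V_g = 9.81 × 1.69×10⁻⁴ / 4.99×10⁻⁵ = 33.2 m/s

33.2 m s⁻¹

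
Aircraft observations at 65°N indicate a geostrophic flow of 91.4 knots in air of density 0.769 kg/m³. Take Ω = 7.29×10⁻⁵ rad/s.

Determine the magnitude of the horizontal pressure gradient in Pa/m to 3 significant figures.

4.78×10⁻³ Pa/m

Coriolis parameter at 65°N:
f = 2Ω sin φ = 2 × 7.29×10⁻⁵ × sin 65° = 1.32×10⁻⁴ s⁻¹
Wind speed in SI: 91.4 knots = 47.0 m/s
Geostrophic balance rearranged: |∂P/∂n| = f ρ V_g
|∂P/∂n| = 1.32×10⁻⁴ × 0.769 × 47.0 = 4.78×10⁻³ Pa/m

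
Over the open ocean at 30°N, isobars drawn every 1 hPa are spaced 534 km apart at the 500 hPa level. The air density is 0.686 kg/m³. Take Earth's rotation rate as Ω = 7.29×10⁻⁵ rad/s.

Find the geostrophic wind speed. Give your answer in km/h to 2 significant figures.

Coriolis parameter at 30°N:
f = 2Ω sin φ = 2 × 7.29×10⁻⁵ × sin 30° = 7.29×10⁻⁵ s⁻¹
Pressure gradient: |∂P/∂n| = 100 Pa / 534000 m = 1.87×10⁻⁴ Pa/m
Geostrophic balance (pressure-gradient force = Coriolis force):
V_g = (1/(fρ)) |∂P/∂n| = 1.87×10⁻⁴ / (7.29×10⁻⁵ × 0.686) = 3.74 m/s
Converting: 3.74 m/s × 3.6 = 13 km/h

13 km/h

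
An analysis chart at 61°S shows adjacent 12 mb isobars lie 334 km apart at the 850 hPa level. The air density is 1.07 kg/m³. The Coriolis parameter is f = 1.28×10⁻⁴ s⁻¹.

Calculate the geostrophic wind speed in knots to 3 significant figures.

Pressure gradient: |∂P/∂n| = 1200 Pa / 334000 m = 3.59×10⁻³ Pa/m
Geostrophic balance (pressure-gradient force = Coriolis force):
V_g = (1/(fρ)) |∂P/∂n| = 3.59×10⁻³ / (1.28×10⁻⁴ × 1.07) = 26.2 m/s
Converting: 26.2 m/s × 1.944 = 51.0 knots

51.0 knots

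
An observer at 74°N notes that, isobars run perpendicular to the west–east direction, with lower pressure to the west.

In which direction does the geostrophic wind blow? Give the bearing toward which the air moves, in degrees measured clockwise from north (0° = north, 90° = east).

000°

The pressure-gradient force points toward the west (bearing 270°).
Geostrophic balance: in the Northern Hemisphere the Coriolis force deflects motion to the right, so the geostrophic wind blows 90° to the right of the pressure-gradient force (low pressure on the left).
Rotating 270° by 90° clockwise gives 000° — the wind blows toward the north.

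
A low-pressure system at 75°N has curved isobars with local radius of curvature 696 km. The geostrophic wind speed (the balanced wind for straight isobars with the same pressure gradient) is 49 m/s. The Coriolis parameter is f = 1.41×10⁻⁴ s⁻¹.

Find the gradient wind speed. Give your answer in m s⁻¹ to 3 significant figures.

Around a low, centrifugal force acts outward with Coriolis, so pressure-gradient force balances both:
(1/ρ)|∂P/∂n| = fV + V²/R  →  V² + fR·V − fR·V_g = 0
With fR = 1.41×10⁻⁴ × 696×10³ m = 98.1 m/s:
V = [−fR + √((fR)² + 4 fR V_g)]/2 = [−98.1 + √(98.1² + 4×98.1×49)]/2 = 35.9 m/s
Subgeostrophic (V < V_g = 49 m/s), as expected around a low.

35.9 m s⁻¹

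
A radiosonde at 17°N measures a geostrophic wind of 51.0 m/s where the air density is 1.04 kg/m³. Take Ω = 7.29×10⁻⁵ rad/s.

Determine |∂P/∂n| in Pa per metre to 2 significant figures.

Coriolis parameter at 17°N:
f = 2Ω sin φ = 2 × 7.29×10⁻⁵ × sin 17° = 4.26×10⁻⁵ s⁻¹
Geostrophic balance rearranged: |∂P/∂n| = f ρ V_g
|∂P/∂n| = 4.26×10⁻⁵ × 1.04 × 51.0 = 2.26×10⁻³ Pa/m

2.3×10⁻³ Pa/m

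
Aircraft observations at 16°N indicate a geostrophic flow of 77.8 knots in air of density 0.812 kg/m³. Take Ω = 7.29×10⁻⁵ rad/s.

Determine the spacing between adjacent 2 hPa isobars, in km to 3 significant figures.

153 km

Coriolis parameter at 16°N:
f = 2Ω sin φ = 2 × 7.29×10⁻⁵ × sin 16° = 4.02×10⁻⁵ s⁻¹
Wind speed in SI: 77.8 knots = 40.0 m/s
Geostrophic balance rearranged: |∂P/∂n| = f ρ V_g
|∂P/∂n| = 4.02×10⁻⁵ × 0.812 × 40.0 = 1.31×10⁻³ Pa/m
Isobar spacing: Δn = ΔP/|∂P/∂n| = 200 Pa / 1.31×10⁻³ Pa/m = 153130 m ≈ 153 km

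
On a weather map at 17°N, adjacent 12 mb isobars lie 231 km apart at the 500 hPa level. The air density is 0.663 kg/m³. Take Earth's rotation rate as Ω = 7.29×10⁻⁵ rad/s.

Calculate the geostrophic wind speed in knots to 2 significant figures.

Coriolis parameter at 17°N:
f = 2Ω sin φ = 2 × 7.29×10⁻⁵ × sin 17° = 4.26×10⁻⁵ s⁻¹
Pressure gradient: |∂P/∂n| = 1200 Pa / 231000 m = 5.19×10⁻³ Pa/m
Geostrophic balance (pressure-gradient force = Coriolis force):
V_g = (1/(fρ)) |∂P/∂n| = 5.19×10⁻³ / (4.26×10⁻⁵ × 0.663) = 184 m/s
Converting: 184 m/s × 1.944 = 360 knots

360 knots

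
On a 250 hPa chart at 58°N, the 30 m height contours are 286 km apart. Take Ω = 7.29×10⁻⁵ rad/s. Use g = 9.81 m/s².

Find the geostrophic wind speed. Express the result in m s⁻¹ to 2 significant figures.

8.3 m s⁻¹

Coriolis parameter at 58°N:
f = 2Ω sin φ = 2 × 7.29×10⁻⁵ × sin 58° = 1.24×10⁻⁴ s⁻¹
Height gradient: |∂Z/∂n| = 30 m / 286000 m = 1.05×10⁻⁴
On a pressure surface, geostrophic balance gives V_g = (g/f)|∂Z/∂n|:
V_g = 9.81 × 1.05×10⁻⁴ / 1.24×10⁻⁴ = 8.32 m/s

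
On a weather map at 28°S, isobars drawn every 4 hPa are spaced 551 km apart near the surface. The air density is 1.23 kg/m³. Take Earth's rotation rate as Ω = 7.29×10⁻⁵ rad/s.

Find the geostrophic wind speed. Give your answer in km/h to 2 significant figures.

31 km/h

Coriolis parameter at 28°S:
f = 2Ω sin φ = 2 × 7.29×10⁻⁵ × sin 28° = 6.84×10⁻⁵ s⁻¹
Pressure gradient: |∂P/∂n| = 400 Pa / 551000 m = 7.26×10⁻⁴ Pa/m
Geostrophic balance (pressure-gradient force = Coriolis force):
V_g = (1/(fρ)) |∂P/∂n| = 7.26×10⁻⁴ / (6.84×10⁻⁵ × 1.23) = 8.62 m/s
Converting: 8.62 m/s × 3.6 = 31 km/h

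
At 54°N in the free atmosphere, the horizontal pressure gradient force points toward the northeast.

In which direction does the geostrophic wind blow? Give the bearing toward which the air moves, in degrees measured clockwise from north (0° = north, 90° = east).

135°

The pressure-gradient force points toward the northeast (bearing 045°).
Geostrophic balance: in the Northern Hemisphere the Coriolis force deflects motion to the right, so the geostrophic wind blows 90° to the right of the pressure-gradient force (low pressure on the left).
Rotating 045° by 90° clockwise gives 135° — the wind blows toward the southeast.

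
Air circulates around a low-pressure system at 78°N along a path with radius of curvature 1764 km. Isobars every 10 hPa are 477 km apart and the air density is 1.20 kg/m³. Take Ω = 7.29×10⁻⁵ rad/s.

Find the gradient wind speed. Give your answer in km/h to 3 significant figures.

Coriolis parameter at 78°N:
f = 2Ω sin φ = 2 × 7.29×10⁻⁵ × sin 78° = 1.43×10⁻⁴ s⁻¹
Pressure gradient: |∂P/∂n| = 1000 Pa / 477000 m = 2.10×10⁻³ Pa/m
Geostrophic speed: V_g = |∂P/∂n|/(fρ) = 2.10×10⁻³/(1.43×10⁻⁴ × 1.20) = 12.3 m/s
Around a low, centrifugal force acts outward with Coriolis, so pressure-gradient force balances both:
(1/ρ)|∂P/∂n| = fV + V²/R  →  V² + fR·V − fR·V_g = 0
With fR = 1.43×10⁻⁴ × 1764×10³ m = 252 m/s:
V = [−fR + √((fR)² + 4 fR V_g)]/2 = [−252 + √(252² + 4×252×12.3)]/2 = 11.7 m/s
Subgeostrophic (V < V_g = 12.3 m/s), as expected around a low.
Converting: 11.7 m/s × 3.6 = 42.1 km/h

42.1 km/h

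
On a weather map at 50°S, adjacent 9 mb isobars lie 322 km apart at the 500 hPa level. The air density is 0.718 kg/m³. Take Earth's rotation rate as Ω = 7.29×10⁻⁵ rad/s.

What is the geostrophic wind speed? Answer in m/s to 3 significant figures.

34.9 m/s

Coriolis parameter at 50°S:
f = 2Ω sin φ = 2 × 7.29×10⁻⁵ × sin 50° = 1.12×10⁻⁴ s⁻¹
Pressure gradient: |∂P/∂n| = 900 Pa / 322000 m = 2.80×10⁻³ Pa/m
Geostrophic balance (pressure-gradient force = Coriolis force):
V_g = (1/(fρ)) |∂P/∂n| = 2.80×10⁻³ / (1.12×10⁻⁴ × 0.718) = 34.9 m/s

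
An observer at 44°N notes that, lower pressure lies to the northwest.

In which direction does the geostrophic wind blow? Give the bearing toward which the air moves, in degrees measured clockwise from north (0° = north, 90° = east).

The pressure-gradient force points toward the northwest (bearing 315°).
Geostrophic balance: in the Northern Hemisphere the Coriolis force deflects motion to the right, so the geostrophic wind blows 90° to the right of the pressure-gradient force (low pressure on the left).
Rotating 315° by 90° clockwise gives 045° — the wind blows toward the northeast.

045°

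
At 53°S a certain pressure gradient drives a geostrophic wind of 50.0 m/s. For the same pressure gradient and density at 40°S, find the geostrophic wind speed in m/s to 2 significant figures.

62 m/s

With the same pressure gradient and density, V_g ∝ 1/f ∝ 1/sin φ.
V₂ = V₁ · sin φ₁ / sin φ₂ = 50.0 × sin 53° / sin 40°
V₂ = 50.0 × 0.7986/0.6428 = 62 m/s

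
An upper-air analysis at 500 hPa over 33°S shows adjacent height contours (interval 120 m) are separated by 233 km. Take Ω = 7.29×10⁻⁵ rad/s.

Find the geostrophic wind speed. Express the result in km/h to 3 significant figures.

Coriolis parameter at 33°S:
f = 2Ω sin φ = 2 × 7.29×10⁻⁵ × sin 33° = 7.94×10⁻⁵ s⁻¹
Height gradient: |∂Z/∂n| = 120 m / 233000 m = 5.15×10⁻⁴
On a pressure surface, geostrophic balance gives V_g = (g/f)|∂Z/∂n|:
V_g = 9.81 × 5.15×10⁻⁴ / 7.94×10⁻⁵ = 63.6 m/s
Converting: 63.6 m/s × 3.6 = 229 km/h

229 km/h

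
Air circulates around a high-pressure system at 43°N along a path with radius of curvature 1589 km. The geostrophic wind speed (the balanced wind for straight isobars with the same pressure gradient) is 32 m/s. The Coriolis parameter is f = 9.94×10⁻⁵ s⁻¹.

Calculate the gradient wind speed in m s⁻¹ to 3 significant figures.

Around a high, pressure-gradient force acts outward with centrifugal, so Coriolis balances both:
fV = (1/ρ)|∂P/∂n| + V²/R  →  V² − fR·V + fR·V_g = 0
With fR = 9.94×10⁻⁵ × 1589×10³ m = 158 m/s:
V = [fR − √((fR)² − 4 fR V_g)]/2 = [158 − √(158² − 4×158×32)]/2 = 44.6 m/s
Supergeostrophic (V > V_g = 32 m/s), as expected around a high.

44.6 m s⁻¹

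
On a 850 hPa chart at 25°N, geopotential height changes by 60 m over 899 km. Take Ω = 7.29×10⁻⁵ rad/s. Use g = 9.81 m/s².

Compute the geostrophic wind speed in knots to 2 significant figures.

21 knots

Coriolis parameter at 25°N:
f = 2Ω sin φ = 2 × 7.29×10⁻⁵ × sin 25° = 6.16×10⁻⁵ s⁻¹
Height gradient: |∂Z/∂n| = 60 m / 899000 m = 6.67×10⁻⁵
On a pressure surface, geostrophic balance gives V_g = (g/f)|∂Z/∂n|:
V_g = 9.81 × 6.67×10⁻⁵ / 6.16×10⁻⁵ = 10.6 m/s
Converting: 10.6 m/s × 1.944 = 21 knots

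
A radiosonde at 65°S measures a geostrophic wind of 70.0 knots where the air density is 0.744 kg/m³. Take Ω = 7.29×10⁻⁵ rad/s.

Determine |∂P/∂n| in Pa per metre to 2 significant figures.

Coriolis parameter at 65°S:
f = 2Ω sin φ = 2 × 7.29×10⁻⁵ × sin 65° = 1.32×10⁻⁴ s⁻¹
Wind speed in SI: 70.0 knots = 36.0 m/s
Geostrophic balance rearranged: |∂P/∂n| = f ρ V_g
|∂P/∂n| = 1.32×10⁻⁴ × 0.744 × 36.0 = 3.54×10⁻³ Pa/m

3.5×10⁻³ Pa/m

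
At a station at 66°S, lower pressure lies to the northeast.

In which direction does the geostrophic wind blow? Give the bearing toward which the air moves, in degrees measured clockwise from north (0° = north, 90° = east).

The pressure-gradient force points toward the northeast (bearing 045°).
Geostrophic balance: in the Southern Hemisphere the Coriolis force deflects motion to the left, so the geostrophic wind blows 90° to the left of the pressure-gradient force (low pressure on the right).
Rotating 045° by 90° counterclockwise gives 315° — the wind blows toward the northwest.

315°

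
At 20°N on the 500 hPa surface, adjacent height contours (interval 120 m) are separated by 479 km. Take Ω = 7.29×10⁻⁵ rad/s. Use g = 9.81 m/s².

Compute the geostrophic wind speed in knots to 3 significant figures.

95.8 knots

Coriolis parameter at 20°N:
f = 2Ω sin φ = 2 × 7.29×10⁻⁵ × sin 20° = 4.99×10⁻⁵ s⁻¹
Height gradient: |∂Z/∂n| = 120 m / 479000 m = 2.51×10⁻⁴
On a pressure surface, geostrophic balance gives V_g = (g/f)|∂Z/∂n|:
V_g = 9.81 × 2.51×10⁻⁴ / 4.99×10⁻⁵ = 49.3 m/s
Converting: 49.3 m/s × 1.944 = 95.8 knots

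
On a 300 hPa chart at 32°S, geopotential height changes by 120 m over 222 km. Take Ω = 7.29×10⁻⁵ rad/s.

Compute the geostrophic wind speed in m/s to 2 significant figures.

Coriolis parameter at 32°S:
f = 2Ω sin φ = 2 × 7.29×10⁻⁵ × sin 32° = 7.73×10⁻⁵ s⁻¹
Height gradient: |∂Z/∂n| = 120 m / 222000 m = 5.41×10⁻⁴
On a pressure surface, geostrophic balance gives V_g = (g/f)|∂Z/∂n|:
V_g = 9.81 × 5.41×10⁻⁴ / 7.73×10⁻⁵ = 68.6 m/s

69 m/s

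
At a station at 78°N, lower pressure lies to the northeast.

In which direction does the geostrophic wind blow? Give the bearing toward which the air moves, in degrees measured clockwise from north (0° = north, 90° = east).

135°

The pressure-gradient force points toward the northeast (bearing 045°).
Geostrophic balance: in the Northern Hemisphere the Coriolis force deflects motion to the right, so the geostrophic wind blows 90° to the right of the pressure-gradient force (low pressure on the left).
Rotating 045° by 90° clockwise gives 135° — the wind blows toward the southeast.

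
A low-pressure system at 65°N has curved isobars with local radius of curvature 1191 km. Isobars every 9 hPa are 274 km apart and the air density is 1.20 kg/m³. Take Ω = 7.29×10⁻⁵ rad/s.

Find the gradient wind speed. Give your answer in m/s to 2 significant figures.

Coriolis parameter at 65°N:
f = 2Ω sin φ = 2 × 7.29×10⁻⁵ × sin 65° = 1.32×10⁻⁴ s⁻¹
Pressure gradient: |∂P/∂n| = 900 Pa / 274000 m = 3.28×10⁻³ Pa/m
Geostrophic speed: V_g = |∂P/∂n|/(fρ) = 3.28×10⁻³/(1.32×10⁻⁴ × 1.20) = 20.7 m/s
Around a low, centrifugal force acts outward with Coriolis, so pressure-gradient force balances both:
(1/ρ)|∂P/∂n| = fV + V²/R  →  V² + fR·V − fR·V_g = 0
With fR = 1.32×10⁻⁴ × 1191×10³ m = 157 m/s:
V = [−fR + √((fR)² + 4 fR V_g)]/2 = [−157 + √(157² + 4×157×20.7)]/2 = 18.5 m/s
Subgeostrophic (V < V_g = 20.7 m/s), as expected around a low.

19 m/s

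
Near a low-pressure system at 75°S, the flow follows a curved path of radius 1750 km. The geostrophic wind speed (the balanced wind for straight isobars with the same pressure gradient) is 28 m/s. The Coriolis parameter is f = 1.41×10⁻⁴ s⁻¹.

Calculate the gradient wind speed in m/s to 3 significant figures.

25.4 m/s

Around a low, centrifugal force acts outward with Coriolis, so pressure-gradient force balances both:
(1/ρ)|∂P/∂n| = fV + V²/R  →  V² + fR·V − fR·V_g = 0
With fR = 1.41×10⁻⁴ × 1750×10³ m = 247 m/s:
V = [−fR + √((fR)² + 4 fR V_g)]/2 = [−247 + √(247² + 4×247×28)]/2 = 25.4 m/s
Subgeostrophic (V < V_g = 28 m/s), as expected around a low.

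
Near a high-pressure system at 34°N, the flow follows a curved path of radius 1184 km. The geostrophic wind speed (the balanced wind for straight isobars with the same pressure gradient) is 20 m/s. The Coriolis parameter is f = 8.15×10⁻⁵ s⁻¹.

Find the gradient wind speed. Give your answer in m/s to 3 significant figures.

28.3 m/s

Around a high, pressure-gradient force acts outward with centrifugal, so Coriolis balances both:
fV = (1/ρ)|∂P/∂n| + V²/R  →  V² − fR·V + fR·V_g = 0
With fR = 8.15×10⁻⁵ × 1184×10³ m = 96.5 m/s:
V = [fR − √((fR)² − 4 fR V_g)]/2 = [96.5 − √(96.5² − 4×96.5×20)]/2 = 28.3 m/s
Supergeostrophic (V > V_g = 20 m/s), as expected around a high.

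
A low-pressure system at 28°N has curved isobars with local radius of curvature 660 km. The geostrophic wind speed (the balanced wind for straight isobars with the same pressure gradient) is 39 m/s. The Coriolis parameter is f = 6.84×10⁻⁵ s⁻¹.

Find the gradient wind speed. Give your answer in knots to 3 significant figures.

Around a low, centrifugal force acts outward with Coriolis, so pressure-gradient force balances both:
(1/ρ)|∂P/∂n| = fV + V²/R  →  V² + fR·V − fR·V_g = 0
With fR = 6.84×10⁻⁵ × 660×10³ m = 45.1 m/s:
V = [−fR + √((fR)² + 4 fR V_g)]/2 = [−45.1 + √(45.1² + 4×45.1×39)]/2 = 25.1 m/s
Subgeostrophic (V < V_g = 39 m/s), as expected around a low.
Converting: 25.1 m/s × 1.944 = 48.7 knots

48.7 knots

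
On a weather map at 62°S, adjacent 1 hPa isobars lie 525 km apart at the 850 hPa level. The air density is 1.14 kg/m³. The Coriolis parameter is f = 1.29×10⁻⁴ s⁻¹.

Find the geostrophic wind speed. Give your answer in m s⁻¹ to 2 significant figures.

1.3 m s⁻¹

Pressure gradient: |∂P/∂n| = 100 Pa / 525000 m = 1.90×10⁻⁴ Pa/m
Geostrophic balance (pressure-gradient force = Coriolis force):
V_g = (1/(fρ)) |∂P/∂n| = 1.90×10⁻⁴ / (1.29×10⁻⁴ × 1.14) = 1.30 m/s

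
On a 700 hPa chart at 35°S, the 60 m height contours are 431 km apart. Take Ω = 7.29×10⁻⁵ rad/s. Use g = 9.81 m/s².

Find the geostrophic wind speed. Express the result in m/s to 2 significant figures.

16 m/s

Coriolis parameter at 35°S:
f = 2Ω sin φ = 2 × 7.29×10⁻⁵ × sin 35° = 8.36×10⁻⁵ s⁻¹
Height gradient: |∂Z/∂n| = 60 m / 431000 m = 1.39×10⁻⁴
On a pressure surface, geostrophic balance gives V_g = (g/f)|∂Z/∂n|:
V_g = 9.81 × 1.39×10⁻⁴ / 8.36×10⁻⁵ = 16.3 m/s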